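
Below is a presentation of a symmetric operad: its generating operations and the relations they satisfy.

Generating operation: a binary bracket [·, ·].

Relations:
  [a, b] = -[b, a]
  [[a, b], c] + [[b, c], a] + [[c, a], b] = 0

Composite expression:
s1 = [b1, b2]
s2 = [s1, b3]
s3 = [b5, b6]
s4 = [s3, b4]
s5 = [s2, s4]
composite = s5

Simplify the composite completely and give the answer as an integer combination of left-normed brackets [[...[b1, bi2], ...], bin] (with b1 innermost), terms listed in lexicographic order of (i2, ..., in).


Antisymmetry and Jacobi reduce to b1-anchored left-normed brackets.
Composite bracket: [[[b1, b2], b3], [[b5, b6], b4]]
Expanding via [a, b] = ab - ba: 32 signed words (2^5 = 32).
The b1-initial words carry the normal form:
  from b1b2b3b4b5b6, sign -1: term -[[[[[b1, b2], b3], b4], b5], b6]
  from b1b2b3b4b6b5, sign +1: term +[[[[[b1, b2], b3], b4], b6], b5]
  from b1b2b3b5b6b4, sign +1: term +[[[[[b1, b2], b3], b5], b6], b4]
  from b1b2b3b6b5b4, sign -1: term -[[[[[b1, b2], b3], b6], b5], b4]

-[[[[[b1, b2], b3], b4], b5], b6] + [[[[[b1, b2], b3], b4], b6], b5] + [[[[[b1, b2], b3], b5], b6], b4] - [[[[[b1, b2], b3], b6], b5], b4]


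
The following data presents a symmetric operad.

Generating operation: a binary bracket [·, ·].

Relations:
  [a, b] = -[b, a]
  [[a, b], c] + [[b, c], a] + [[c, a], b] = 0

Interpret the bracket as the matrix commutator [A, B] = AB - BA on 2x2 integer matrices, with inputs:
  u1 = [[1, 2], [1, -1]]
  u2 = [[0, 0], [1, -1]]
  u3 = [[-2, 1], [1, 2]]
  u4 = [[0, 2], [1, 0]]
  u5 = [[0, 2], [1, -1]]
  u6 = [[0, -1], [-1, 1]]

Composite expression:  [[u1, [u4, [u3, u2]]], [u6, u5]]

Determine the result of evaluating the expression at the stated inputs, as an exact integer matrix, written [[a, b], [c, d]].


[u3, u2] = [[1, -1], [5, -1]]
[u4, [u3, u2]] = [[11, -4], [2, -11]]
[u1, [u4, [u3, u2]]] = [[8, -52], [18, -8]]
[u6, u5] = [[1, -1], [0, -1]]
[[u1, [u4, [u3, u2]]], [u6, u5]] = [[18, 88], [36, -18]]

[[18, 88], [36, -18]]


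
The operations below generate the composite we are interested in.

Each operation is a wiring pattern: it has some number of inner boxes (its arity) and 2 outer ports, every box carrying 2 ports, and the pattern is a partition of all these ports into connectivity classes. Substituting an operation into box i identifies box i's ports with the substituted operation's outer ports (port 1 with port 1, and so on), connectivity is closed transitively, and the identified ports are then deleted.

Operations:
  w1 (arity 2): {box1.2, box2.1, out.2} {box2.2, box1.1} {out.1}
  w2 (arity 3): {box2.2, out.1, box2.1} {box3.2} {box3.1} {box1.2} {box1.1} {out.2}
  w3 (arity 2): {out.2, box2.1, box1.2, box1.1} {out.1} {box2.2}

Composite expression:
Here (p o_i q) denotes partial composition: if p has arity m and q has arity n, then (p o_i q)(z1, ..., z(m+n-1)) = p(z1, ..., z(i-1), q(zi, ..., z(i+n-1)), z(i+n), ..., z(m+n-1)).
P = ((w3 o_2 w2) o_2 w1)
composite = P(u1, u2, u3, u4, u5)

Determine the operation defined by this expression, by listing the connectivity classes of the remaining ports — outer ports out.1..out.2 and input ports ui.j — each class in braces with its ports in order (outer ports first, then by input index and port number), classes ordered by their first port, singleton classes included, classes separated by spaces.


Connectivity passes through glued w3-boundaries; trace each wire chain.
after w1, the pattern on (u2, u3) reads {out.1} {out.2, u2.2, u3.1} {u2.1, u3.2} (out.j = its outer ports)
after w2, the pattern on (u2, u3, u4, u5) reads {out.1, u4.1, u4.2} {out.2} {u2.1, u3.2} {u2.2, u3.1} {u5.1} {u5.2} (out.j = its outer ports)
after w3, the pattern on (u1, u2, u3, u4, u5) reads {out.1} {out.2, u1.1, u1.2, u4.1, u4.2} {u2.1, u3.2} {u2.2, u3.1} {u5.1} {u5.2} (out.j = its outer ports)

{out.1} {out.2, u1.1, u1.2, u4.1, u4.2} {u2.1, u3.2} {u2.2, u3.1} {u5.1} {u5.2}


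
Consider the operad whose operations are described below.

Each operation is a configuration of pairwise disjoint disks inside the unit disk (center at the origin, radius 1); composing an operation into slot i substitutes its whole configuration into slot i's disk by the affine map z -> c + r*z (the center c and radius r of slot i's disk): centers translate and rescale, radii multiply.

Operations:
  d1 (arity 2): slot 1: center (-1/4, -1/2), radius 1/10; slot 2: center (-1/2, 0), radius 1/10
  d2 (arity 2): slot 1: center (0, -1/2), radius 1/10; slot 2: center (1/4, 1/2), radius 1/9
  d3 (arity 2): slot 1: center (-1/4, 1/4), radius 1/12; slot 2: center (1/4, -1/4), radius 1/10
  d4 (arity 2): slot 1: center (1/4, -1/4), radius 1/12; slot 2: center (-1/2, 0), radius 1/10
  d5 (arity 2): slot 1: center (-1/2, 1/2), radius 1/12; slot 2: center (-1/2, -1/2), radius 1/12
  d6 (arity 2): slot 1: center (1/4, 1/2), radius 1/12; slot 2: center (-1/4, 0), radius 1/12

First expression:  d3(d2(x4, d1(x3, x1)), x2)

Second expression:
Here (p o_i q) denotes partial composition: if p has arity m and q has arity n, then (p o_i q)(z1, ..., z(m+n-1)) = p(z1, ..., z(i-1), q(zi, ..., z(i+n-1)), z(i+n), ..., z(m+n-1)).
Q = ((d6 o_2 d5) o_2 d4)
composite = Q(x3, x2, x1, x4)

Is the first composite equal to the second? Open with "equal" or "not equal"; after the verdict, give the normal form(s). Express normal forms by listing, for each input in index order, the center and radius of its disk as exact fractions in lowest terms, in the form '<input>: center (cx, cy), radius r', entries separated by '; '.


not equal — first x1: center (-101/432, 7/24), radius 1/1080; x2: center (1/4, -1/4), radius 1/10; x3: center (-25/108, 31/108), radius 1/1080; x4: center (-1/4, 5/24), radius 1/120, second x1: center (-85/288, 1/24), radius 1/1440; x2: center (-167/576, 23/576), radius 1/1728; x3: center (1/4, 1/2), radius 1/12; x4: center (-7/24, -1/24), radius 1/144

The first composite normalizes to x1: center (-101/432, 7/24), radius 1/1080; x2: center (1/4, -1/4), radius 1/10; x3: center (-25/108, 31/108), radius 1/1080; x4: center (-1/4, 5/24), radius 1/120
The second composite normalizes to x1: center (-85/288, 1/24), radius 1/1440; x2: center (-167/576, 23/576), radius 1/1728; x3: center (1/4, 1/2), radius 1/12; x4: center (-7/24, -1/24), radius 1/144
The forms do not match — not equal.


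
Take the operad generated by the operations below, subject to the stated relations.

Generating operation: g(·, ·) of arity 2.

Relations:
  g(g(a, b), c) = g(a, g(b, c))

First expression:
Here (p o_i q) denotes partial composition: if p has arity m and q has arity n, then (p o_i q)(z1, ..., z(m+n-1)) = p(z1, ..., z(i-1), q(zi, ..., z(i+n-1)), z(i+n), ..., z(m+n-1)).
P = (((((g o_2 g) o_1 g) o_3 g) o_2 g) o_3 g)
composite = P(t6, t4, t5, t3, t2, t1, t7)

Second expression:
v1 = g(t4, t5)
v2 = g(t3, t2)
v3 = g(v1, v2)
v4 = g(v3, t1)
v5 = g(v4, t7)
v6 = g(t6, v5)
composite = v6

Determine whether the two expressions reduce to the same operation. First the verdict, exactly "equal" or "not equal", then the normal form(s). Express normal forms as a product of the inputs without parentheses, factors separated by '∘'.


equal; the common form is t6 ∘ t4 ∘ t5 ∘ t3 ∘ t2 ∘ t1 ∘ t7

The first expression reduces to t6 ∘ t4 ∘ t5 ∘ t3 ∘ t2 ∘ t1 ∘ t7
The second expression reduces to t6 ∘ t4 ∘ t5 ∘ t3 ∘ t2 ∘ t1 ∘ t7
The normal forms match — equal.


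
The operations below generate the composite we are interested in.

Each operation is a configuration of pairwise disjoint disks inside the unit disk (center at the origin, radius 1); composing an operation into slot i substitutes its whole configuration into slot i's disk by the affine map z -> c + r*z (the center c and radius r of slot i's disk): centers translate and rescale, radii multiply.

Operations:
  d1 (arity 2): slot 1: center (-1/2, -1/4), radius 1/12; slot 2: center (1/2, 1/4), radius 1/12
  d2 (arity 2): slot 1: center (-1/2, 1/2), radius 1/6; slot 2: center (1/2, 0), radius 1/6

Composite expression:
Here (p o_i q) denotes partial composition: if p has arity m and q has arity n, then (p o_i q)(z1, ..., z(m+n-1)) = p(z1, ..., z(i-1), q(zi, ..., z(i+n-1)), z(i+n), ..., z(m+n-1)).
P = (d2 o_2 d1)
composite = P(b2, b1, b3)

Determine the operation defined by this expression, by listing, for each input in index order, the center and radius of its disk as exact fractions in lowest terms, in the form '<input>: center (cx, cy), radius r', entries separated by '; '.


b1: center (5/12, -1/24), radius 1/72; b2: center (-1/2, 1/2), radius 1/6; b3: center (7/12, 1/24), radius 1/72


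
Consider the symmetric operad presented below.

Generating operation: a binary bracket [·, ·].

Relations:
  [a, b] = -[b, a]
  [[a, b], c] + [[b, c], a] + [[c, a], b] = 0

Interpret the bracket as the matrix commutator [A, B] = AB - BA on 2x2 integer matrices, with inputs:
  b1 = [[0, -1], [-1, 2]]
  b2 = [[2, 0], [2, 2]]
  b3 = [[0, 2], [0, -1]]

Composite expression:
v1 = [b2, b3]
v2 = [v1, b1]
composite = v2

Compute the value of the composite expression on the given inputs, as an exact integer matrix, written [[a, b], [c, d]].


[[2, 8], [-12, -2]]

[b2, b3] = [[-4, 0], [2, 4]]
[[b2, b3], b1] = [[2, 8], [-12, -2]]


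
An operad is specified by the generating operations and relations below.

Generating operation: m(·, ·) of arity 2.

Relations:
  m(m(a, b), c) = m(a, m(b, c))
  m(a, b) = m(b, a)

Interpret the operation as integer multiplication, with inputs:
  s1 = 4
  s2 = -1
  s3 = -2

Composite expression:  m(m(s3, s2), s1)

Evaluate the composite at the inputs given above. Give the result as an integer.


8

m(s3, s2) = 2
m(m(s3, s2), s1) = 8


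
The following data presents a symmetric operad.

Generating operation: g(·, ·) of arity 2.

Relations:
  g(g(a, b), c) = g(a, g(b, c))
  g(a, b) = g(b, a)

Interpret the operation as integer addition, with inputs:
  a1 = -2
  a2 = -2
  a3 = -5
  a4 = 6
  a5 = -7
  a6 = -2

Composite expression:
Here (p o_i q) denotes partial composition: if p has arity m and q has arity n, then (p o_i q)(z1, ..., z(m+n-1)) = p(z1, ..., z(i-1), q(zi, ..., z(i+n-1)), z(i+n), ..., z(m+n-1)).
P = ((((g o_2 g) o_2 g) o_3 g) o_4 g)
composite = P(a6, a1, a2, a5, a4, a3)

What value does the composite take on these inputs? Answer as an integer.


-12

g(a5, a4) = -1
g(a2, g(a5, a4)) = -3
g(a1, g(a2, g(a5, a4))) = -5
g(g(a1, g(a2, g(a5, a4))), a3) = -10
g(a6, g(g(a1, g(a2, g(a5, a4))), a3)) = -12


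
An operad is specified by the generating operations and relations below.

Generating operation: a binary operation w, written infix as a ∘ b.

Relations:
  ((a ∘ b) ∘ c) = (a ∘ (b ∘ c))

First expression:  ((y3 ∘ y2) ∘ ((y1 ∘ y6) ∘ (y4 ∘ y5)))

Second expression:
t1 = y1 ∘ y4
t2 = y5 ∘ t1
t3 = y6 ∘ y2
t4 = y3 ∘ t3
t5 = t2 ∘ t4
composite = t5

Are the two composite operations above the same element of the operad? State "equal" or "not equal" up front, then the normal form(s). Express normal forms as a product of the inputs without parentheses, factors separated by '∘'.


The first composite normalizes to y3 ∘ y2 ∘ y1 ∘ y6 ∘ y4 ∘ y5
The second composite normalizes to y5 ∘ y1 ∘ y4 ∘ y3 ∘ y6 ∘ y2
Different reductions; not equal.

not equal; first: y3 ∘ y2 ∘ y1 ∘ y6 ∘ y4 ∘ y5; second: y5 ∘ y1 ∘ y4 ∘ y3 ∘ y6 ∘ y2


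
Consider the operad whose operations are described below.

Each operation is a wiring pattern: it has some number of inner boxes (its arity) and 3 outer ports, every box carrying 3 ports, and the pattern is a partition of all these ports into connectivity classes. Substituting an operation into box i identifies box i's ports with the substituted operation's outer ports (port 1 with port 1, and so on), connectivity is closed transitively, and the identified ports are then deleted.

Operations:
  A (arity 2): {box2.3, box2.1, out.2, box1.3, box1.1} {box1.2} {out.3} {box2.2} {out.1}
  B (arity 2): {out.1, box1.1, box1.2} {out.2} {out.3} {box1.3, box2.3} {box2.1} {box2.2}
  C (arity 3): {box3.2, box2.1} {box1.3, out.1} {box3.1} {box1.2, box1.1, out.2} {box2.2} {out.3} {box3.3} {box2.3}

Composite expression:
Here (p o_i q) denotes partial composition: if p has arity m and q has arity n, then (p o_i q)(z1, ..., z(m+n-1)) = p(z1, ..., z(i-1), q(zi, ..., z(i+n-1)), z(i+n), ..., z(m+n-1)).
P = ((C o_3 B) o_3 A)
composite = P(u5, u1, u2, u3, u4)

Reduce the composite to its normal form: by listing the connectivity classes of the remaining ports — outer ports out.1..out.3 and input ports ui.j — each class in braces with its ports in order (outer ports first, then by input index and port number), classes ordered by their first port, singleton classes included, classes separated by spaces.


{out.1, u5.3} {out.2, u5.1, u5.2} {out.3} {u1.1} {u1.2} {u1.3} {u2.1, u2.3, u3.1, u3.3} {u2.2} {u3.2} {u4.1} {u4.2} {u4.3}

Two ports join when wires chain via C-identified ports.
composing A on (u2, u3), with out.j its own outer ports: {out.1} {out.2, u2.1, u2.3, u3.1, u3.3} {out.3} {u2.2} {u3.2}
composing B on (u2, u3, u4), with out.j its own outer ports: {out.1, u2.1, u2.3, u3.1, u3.3} {out.2} {out.3} {u2.2} {u3.2} {u4.1} {u4.2} {u4.3}
composing C on (u5, u1, u2, u3, u4), with out.j its own outer ports: {out.1, u5.3} {out.2, u5.1, u5.2} {out.3} {u1.1} {u1.2} {u1.3} {u2.1, u2.3, u3.1, u3.3} {u2.2} {u3.2} {u4.1} {u4.2} {u4.3}


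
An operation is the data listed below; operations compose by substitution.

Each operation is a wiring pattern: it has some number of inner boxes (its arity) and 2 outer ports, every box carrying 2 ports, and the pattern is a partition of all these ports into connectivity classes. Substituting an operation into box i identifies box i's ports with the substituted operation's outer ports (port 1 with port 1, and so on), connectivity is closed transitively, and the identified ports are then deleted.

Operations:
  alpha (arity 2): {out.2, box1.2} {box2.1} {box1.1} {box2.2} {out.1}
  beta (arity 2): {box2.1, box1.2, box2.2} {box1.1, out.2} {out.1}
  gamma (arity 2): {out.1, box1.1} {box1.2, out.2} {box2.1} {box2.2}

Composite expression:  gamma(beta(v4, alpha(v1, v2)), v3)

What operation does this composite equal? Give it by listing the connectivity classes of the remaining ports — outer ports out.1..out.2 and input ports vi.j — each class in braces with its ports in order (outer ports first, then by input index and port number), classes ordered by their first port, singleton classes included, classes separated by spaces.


{out.1} {out.2, v4.1} {v1.1} {v1.2, v4.2} {v2.1} {v2.2} {v3.1} {v3.2}

Two ports join when wires chain via gamma-identified ports.
stage alpha: inputs (v1, v2), connectivity {out.1} {out.2, v1.2} {v1.1} {v2.1} {v2.2}, out.j its boundary
stage beta: inputs (v4, v1, v2), connectivity {out.1} {out.2, v4.1} {v1.1} {v1.2, v4.2} {v2.1} {v2.2}, out.j its boundary
stage gamma: inputs (v4, v1, v2, v3), connectivity {out.1} {out.2, v4.1} {v1.1} {v1.2, v4.2} {v2.1} {v2.2} {v3.1} {v3.2}, out.j its boundary


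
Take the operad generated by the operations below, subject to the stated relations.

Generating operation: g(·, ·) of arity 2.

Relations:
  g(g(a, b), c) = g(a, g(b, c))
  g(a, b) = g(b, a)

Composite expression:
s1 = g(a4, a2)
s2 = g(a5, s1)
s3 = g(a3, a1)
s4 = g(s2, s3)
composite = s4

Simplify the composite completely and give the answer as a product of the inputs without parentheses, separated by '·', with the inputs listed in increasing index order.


a1 · a2 · a3 · a4 · a5

Key point: g commutes, so take the a-inputs in any fixed order.
g(a4, a2) spells out as a4 · a2
g(a5, g(a4, a2)) spells out as a5 · a4 · a2
g(a3, a1) spells out as a3 · a1
g(g(a5, g(a4, a2)), g(a3, a1)) spells out as a5 · a4 · a2 · a3 · a1
putting the inputs in ascending order: a1 · a2 · a3 · a4 · a5


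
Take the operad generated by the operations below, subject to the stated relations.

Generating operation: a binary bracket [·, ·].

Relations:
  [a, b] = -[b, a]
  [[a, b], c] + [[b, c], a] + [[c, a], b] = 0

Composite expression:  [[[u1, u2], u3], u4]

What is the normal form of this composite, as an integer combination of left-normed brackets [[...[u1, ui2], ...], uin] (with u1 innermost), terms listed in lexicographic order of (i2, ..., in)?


[[[u1, u2], u3], u4]

In the tensor algebra, words opening u1 carry the u1-anchored form.
Composite bracket: [[[u1, u2], u3], u4]
Expanding via [a, b] = ab - ba: 8 signed words (2^3 = 8).
Keep just the words that open with u1:
  sign of u1u2u3u4 is +1, so it contributes +[[[u1, u2], u3], u4]


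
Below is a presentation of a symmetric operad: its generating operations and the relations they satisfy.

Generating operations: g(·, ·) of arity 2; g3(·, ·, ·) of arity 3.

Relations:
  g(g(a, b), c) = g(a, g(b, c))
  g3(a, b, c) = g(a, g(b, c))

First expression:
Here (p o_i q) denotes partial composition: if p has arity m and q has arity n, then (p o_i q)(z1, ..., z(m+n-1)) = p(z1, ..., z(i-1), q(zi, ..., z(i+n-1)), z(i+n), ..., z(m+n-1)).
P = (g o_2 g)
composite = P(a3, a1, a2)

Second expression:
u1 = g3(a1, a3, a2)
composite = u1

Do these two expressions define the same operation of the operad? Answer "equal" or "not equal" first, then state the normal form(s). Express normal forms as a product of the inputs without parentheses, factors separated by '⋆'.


Reducing the first expression gives a3 ⋆ a1 ⋆ a2
Reducing the second expression gives a1 ⋆ a3 ⋆ a2
The forms do not match — not equal.

not equal; the first gives a3 ⋆ a1 ⋆ a2 and the second a1 ⋆ a3 ⋆ a2


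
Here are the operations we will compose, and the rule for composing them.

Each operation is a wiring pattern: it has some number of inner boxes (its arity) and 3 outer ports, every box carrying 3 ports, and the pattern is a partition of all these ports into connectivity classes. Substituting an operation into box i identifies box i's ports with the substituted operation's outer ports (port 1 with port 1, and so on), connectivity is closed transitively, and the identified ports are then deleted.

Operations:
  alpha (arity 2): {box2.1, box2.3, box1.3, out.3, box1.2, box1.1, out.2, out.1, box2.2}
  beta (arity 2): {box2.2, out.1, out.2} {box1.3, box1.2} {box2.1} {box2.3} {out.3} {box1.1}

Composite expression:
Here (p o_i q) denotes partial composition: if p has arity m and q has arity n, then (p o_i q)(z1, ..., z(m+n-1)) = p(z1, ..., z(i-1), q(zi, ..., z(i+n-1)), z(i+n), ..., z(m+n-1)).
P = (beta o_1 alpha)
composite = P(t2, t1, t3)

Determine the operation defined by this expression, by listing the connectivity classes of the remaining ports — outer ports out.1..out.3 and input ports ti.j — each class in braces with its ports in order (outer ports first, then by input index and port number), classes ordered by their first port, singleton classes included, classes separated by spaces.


{out.1, out.2, t3.2} {out.3} {t1.1, t1.2, t1.3, t2.1, t2.2, t2.3} {t3.1} {t3.3}

Two ports join when wires chain via beta-identified ports.
through alpha, on inputs (t2, t1): {out.1, out.2, out.3, t1.1, t1.2, t1.3, t2.1, t2.2, t2.3} (out.j = stage outer ports)
through beta, on inputs (t2, t1, t3): {out.1, out.2, t3.2} {out.3} {t1.1, t1.2, t1.3, t2.1, t2.2, t2.3} {t3.1} {t3.3} (out.j = stage outer ports)


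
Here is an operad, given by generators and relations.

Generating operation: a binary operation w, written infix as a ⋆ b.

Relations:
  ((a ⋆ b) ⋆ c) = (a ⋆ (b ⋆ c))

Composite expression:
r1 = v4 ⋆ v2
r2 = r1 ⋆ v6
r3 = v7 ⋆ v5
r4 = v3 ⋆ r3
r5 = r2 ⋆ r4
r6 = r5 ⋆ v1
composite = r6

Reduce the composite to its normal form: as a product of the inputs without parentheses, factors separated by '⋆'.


Key point: w is associative — brackets drop, the v-order remains.
(v4 ⋆ v2) linearizes to v4 ⋆ v2
((v4 ⋆ v2) ⋆ v6) linearizes to v4 ⋆ v2 ⋆ v6
(v7 ⋆ v5) linearizes to v7 ⋆ v5
(v3 ⋆ (v7 ⋆ v5)) linearizes to v3 ⋆ v7 ⋆ v5
(((v4 ⋆ v2) ⋆ v6) ⋆ (v3 ⋆ (v7 ⋆ v5))) linearizes to v4 ⋆ v2 ⋆ v6 ⋆ v3 ⋆ v7 ⋆ v5
((((v4 ⋆ v2) ⋆ v6) ⋆ (v3 ⋆ (v7 ⋆ v5))) ⋆ v1) linearizes to v4 ⋆ v2 ⋆ v6 ⋆ v3 ⋆ v7 ⋆ v5 ⋆ v1

v4 ⋆ v2 ⋆ v6 ⋆ v3 ⋆ v7 ⋆ v5 ⋆ v1


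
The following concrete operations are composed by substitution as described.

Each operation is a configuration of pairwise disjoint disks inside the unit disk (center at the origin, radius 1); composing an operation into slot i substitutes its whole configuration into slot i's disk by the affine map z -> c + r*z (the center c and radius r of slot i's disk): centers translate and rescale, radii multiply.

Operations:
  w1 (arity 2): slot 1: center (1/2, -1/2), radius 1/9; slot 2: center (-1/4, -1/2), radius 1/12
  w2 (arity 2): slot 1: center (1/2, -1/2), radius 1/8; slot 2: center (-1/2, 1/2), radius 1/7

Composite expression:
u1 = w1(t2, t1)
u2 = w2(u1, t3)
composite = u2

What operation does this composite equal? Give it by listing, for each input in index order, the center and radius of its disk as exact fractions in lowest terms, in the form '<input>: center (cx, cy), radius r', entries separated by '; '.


t1: center (15/32, -9/16), radius 1/96; t2: center (9/16, -9/16), radius 1/72; t3: center (-1/2, 1/2), radius 1/7

Below w2, radii multiply path by path; the t-disk centers shift.
t2: after 2 affine steps, its disk has center (9/16, -9/16), radius 1/72
t1: after 2 affine steps, its disk has center (15/32, -9/16), radius 1/96
t3: after 1 affine step, its disk has center (-1/2, 1/2), radius 1/7


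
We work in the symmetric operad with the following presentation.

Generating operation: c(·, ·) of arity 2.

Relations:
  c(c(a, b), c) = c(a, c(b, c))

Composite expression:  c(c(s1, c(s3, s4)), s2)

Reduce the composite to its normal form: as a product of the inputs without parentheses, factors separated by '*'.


s1 * s3 * s4 * s2

Every regrouping of c is equal, so read the s-inputs in written order.
c(s3, s4) reduces to s3 * s4
c(s1, c(s3, s4)) reduces to s1 * s3 * s4
c(c(s1, c(s3, s4)), s2) reduces to s1 * s3 * s4 * s2


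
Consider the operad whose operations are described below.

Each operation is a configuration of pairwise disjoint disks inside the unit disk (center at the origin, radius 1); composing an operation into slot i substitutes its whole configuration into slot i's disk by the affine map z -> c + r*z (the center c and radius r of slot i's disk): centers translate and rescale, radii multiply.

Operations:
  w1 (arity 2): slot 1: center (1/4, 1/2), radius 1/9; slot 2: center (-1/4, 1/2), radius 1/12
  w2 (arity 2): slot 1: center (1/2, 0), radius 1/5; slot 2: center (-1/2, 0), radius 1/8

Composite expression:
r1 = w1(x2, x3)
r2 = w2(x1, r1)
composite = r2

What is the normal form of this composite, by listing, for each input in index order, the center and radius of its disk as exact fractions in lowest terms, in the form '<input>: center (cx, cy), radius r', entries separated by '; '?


x1: center (1/2, 0), radius 1/5; x2: center (-15/32, 1/16), radius 1/72; x3: center (-17/32, 1/16), radius 1/96

Nesting under w2 composes maps z -> c + r*z down each x-path.
for x1, the 1-step affine chain lands on center (1/2, 0), radius 1/5
for x2, the 2-step affine chain lands on center (-15/32, 1/16), radius 1/72
for x3, the 2-step affine chain lands on center (-17/32, 1/16), radius 1/96


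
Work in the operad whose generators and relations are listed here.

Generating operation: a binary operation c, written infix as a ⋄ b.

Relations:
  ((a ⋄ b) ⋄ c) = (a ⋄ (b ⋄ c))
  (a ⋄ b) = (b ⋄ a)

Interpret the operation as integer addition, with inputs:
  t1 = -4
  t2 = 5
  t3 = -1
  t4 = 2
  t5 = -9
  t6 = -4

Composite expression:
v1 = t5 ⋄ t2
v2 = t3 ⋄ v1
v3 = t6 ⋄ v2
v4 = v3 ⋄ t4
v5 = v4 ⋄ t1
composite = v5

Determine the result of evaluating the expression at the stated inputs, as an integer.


-11

(t5 ⋄ t2) = -4
(t3 ⋄ (t5 ⋄ t2)) = -5
(t6 ⋄ (t3 ⋄ (t5 ⋄ t2))) = -9
((t6 ⋄ (t3 ⋄ (t5 ⋄ t2))) ⋄ t4) = -7
(((t6 ⋄ (t3 ⋄ (t5 ⋄ t2))) ⋄ t4) ⋄ t1) = -11


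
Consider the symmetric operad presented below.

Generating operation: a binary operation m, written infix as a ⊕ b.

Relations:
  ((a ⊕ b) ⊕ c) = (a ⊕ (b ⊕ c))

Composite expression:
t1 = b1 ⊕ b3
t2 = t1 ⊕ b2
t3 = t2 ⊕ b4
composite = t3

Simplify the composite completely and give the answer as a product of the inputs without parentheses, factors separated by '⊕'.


The m-tree's shape is irrelevant; the b-reading-order decides.
(b1 ⊕ b3) linearizes to b1 ⊕ b3
((b1 ⊕ b3) ⊕ b2) linearizes to b1 ⊕ b3 ⊕ b2
(((b1 ⊕ b3) ⊕ b2) ⊕ b4) linearizes to b1 ⊕ b3 ⊕ b2 ⊕ b4

b1 ⊕ b3 ⊕ b2 ⊕ b4


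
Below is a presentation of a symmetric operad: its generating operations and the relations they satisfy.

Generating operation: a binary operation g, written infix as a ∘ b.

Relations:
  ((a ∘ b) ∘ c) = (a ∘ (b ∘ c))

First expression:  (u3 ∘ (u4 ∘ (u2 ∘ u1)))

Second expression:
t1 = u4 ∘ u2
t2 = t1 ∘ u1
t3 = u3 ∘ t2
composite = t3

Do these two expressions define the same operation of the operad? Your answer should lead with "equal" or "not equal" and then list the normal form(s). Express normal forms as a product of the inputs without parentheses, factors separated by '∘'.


equal — both sides give u3 ∘ u4 ∘ u2 ∘ u1

In normal form, the first expression is u3 ∘ u4 ∘ u2 ∘ u1
In normal form, the second expression is u3 ∘ u4 ∘ u2 ∘ u1
Same normal form: equal.


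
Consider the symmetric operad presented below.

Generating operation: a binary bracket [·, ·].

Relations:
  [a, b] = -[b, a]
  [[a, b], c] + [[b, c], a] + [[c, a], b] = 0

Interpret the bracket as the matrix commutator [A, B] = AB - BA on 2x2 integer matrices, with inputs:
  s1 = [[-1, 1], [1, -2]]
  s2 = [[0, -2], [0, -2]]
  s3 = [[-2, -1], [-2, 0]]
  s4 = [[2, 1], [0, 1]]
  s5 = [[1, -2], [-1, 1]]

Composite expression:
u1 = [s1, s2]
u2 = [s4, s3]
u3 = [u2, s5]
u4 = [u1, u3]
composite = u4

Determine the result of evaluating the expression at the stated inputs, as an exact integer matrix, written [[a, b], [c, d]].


[s1, s2] = [[2, -4], [2, -2]]
[s4, s3] = [[-2, 1], [2, 2]]
[[s4, s3], s5] = [[3, 8], [-4, -3]]
[[s1, s2], [[s4, s3], s5]] = [[0, 56], [28, 0]]

[[0, 56], [28, 0]]


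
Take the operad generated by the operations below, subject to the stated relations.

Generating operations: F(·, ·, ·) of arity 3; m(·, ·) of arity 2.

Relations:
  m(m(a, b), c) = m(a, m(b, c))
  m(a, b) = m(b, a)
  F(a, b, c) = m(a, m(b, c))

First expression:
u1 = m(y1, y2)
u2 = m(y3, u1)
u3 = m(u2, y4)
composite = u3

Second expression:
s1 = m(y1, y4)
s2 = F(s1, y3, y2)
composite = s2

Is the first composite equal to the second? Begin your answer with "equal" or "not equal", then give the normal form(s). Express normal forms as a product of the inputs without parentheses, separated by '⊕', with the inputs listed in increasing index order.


The first composite normalizes to y1 ⊕ y2 ⊕ y3 ⊕ y4
The second composite normalizes to y1 ⊕ y2 ⊕ y3 ⊕ y4
The normal forms match — equal.

equal; both compose to y1 ⊕ y2 ⊕ y3 ⊕ y4


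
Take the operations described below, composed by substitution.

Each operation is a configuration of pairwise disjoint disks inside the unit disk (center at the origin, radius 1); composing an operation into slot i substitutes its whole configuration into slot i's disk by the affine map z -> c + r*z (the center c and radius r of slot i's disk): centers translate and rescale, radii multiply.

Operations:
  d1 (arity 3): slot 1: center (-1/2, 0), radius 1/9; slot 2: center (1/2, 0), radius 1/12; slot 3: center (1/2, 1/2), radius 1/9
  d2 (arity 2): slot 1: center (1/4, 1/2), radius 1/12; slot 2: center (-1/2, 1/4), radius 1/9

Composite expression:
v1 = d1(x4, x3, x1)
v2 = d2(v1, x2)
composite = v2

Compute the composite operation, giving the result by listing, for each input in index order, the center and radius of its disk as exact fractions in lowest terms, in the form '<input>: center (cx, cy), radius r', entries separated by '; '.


Affine substitution under d2: radii multiply and x-centers shift.
for x4, the 2-step affine chain lands on center (5/24, 1/2), radius 1/108
for x3, the 2-step affine chain lands on center (7/24, 1/2), radius 1/144
for x1, the 2-step affine chain lands on center (7/24, 13/24), radius 1/108
for x2, the 1-step affine chain lands on center (-1/2, 1/4), radius 1/9

x1: center (7/24, 13/24), radius 1/108; x2: center (-1/2, 1/4), radius 1/9; x3: center (7/24, 1/2), radius 1/144; x4: center (5/24, 1/2), radius 1/108


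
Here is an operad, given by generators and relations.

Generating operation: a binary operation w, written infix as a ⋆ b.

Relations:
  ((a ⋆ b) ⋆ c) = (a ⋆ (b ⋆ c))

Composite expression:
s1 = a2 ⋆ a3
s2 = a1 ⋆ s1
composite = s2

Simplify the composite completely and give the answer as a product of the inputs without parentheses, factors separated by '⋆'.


a1 ⋆ a2 ⋆ a3

Every regrouping of w is equal, so read the a-inputs in written order.
(a2 ⋆ a3) reduces to a2 ⋆ a3
(a1 ⋆ (a2 ⋆ a3)) reduces to a1 ⋆ a2 ⋆ a3


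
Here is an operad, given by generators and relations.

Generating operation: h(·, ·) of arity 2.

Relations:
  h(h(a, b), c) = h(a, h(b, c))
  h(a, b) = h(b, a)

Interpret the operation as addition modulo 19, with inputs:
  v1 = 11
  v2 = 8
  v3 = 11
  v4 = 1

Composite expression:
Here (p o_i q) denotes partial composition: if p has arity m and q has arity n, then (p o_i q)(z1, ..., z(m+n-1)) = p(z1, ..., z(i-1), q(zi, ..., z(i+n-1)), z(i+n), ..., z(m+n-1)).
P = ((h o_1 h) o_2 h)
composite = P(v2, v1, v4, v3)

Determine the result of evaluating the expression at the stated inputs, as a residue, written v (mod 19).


12 (mod 19)

h(v1, v4) = 12
h(v2, h(v1, v4)) = 1
h(h(v2, h(v1, v4)), v3) = 12


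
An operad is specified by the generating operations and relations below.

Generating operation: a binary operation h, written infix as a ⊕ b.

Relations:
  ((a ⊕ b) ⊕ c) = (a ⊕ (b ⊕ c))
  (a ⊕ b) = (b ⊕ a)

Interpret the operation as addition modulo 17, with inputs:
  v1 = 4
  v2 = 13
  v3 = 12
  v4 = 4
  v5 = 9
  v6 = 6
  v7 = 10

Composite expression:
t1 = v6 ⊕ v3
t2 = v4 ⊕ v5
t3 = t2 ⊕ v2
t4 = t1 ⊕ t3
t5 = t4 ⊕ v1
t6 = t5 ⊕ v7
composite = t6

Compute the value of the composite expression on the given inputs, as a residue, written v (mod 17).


7 (mod 17)


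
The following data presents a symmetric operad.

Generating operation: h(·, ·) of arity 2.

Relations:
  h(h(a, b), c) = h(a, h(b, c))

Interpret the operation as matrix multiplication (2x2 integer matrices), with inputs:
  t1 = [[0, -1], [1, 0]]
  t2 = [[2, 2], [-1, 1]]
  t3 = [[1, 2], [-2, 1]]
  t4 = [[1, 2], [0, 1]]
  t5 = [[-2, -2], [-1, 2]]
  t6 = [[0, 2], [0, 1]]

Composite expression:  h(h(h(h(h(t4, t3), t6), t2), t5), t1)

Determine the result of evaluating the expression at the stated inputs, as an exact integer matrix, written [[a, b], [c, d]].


h(t4, t3) = [[-3, 4], [-2, 1]]
h(h(t4, t3), t6) = [[0, -2], [0, -3]]
h(h(h(t4, t3), t6), t2) = [[2, -2], [3, -3]]
h(h(h(h(t4, t3), t6), t2), t5) = [[-2, -8], [-3, -12]]
h(h(h(h(h(t4, t3), t6), t2), t5), t1) = [[-8, 2], [-12, 3]]

[[-8, 2], [-12, 3]]


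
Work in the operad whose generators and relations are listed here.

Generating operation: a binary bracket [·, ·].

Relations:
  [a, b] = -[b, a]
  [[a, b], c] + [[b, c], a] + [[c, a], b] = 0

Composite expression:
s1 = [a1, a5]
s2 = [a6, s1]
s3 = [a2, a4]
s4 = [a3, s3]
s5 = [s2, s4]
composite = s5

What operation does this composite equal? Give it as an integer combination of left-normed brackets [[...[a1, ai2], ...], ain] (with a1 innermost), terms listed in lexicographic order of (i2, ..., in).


[[[[[a1, a5], a6], a2], a4], a3] - [[[[[a1, a5], a6], a3], a2], a4] + [[[[[a1, a5], a6], a3], a4], a2] - [[[[[a1, a5], a6], a4], a2], a3]

In the tensor algebra, words opening a1 carry the a1-anchored form.
Composite bracket: [[a6, [a1, a5]], [a3, [a2, a4]]]
Expanding via [a, b] = ab - ba: 32 signed words (2^5 = 32).
Keep just the words that open with a1:
  a1a5a6a2a4a3 (sign +1) contributes +[[[[[a1, a5], a6], a2], a4], a3]
  a1a5a6a3a2a4 (sign -1) contributes -[[[[[a1, a5], a6], a3], a2], a4]
  a1a5a6a3a4a2 (sign +1) contributes +[[[[[a1, a5], a6], a3], a4], a2]
  a1a5a6a4a2a3 (sign -1) contributes -[[[[[a1, a5], a6], a4], a2], a3]


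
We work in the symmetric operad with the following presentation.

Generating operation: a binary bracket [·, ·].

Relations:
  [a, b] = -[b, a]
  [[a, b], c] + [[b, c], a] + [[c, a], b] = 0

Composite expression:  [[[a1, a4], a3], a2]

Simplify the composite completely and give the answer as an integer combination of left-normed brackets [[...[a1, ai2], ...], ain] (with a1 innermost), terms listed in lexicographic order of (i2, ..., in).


[[[a1, a4], a3], a2]


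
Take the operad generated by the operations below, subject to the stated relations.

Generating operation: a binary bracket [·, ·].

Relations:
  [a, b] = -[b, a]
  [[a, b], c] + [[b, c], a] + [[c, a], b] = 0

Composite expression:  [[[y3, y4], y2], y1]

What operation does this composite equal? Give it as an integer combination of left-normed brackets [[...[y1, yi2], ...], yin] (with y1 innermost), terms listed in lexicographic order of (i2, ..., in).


[[[y1, y2], y3], y4] - [[[y1, y2], y4], y3] - [[[y1, y3], y4], y2] + [[[y1, y4], y3], y2]

In the tensor algebra, words opening y1 carry the y1-anchored form.
Composite bracket: [[[y3, y4], y2], y1]
Expanding via [a, b] = ab - ba: 8 signed words (2^3 = 8).
Coefficients come from the y1-initial words:
  sign of y1y2y3y4 is +1, so it contributes +[[[y1, y2], y3], y4]
  sign of y1y2y4y3 is -1, so it contributes -[[[y1, y2], y4], y3]
  sign of y1y3y4y2 is -1, so it contributes -[[[y1, y3], y4], y2]
  sign of y1y4y3y2 is +1, so it contributes +[[[y1, y4], y3], y2]


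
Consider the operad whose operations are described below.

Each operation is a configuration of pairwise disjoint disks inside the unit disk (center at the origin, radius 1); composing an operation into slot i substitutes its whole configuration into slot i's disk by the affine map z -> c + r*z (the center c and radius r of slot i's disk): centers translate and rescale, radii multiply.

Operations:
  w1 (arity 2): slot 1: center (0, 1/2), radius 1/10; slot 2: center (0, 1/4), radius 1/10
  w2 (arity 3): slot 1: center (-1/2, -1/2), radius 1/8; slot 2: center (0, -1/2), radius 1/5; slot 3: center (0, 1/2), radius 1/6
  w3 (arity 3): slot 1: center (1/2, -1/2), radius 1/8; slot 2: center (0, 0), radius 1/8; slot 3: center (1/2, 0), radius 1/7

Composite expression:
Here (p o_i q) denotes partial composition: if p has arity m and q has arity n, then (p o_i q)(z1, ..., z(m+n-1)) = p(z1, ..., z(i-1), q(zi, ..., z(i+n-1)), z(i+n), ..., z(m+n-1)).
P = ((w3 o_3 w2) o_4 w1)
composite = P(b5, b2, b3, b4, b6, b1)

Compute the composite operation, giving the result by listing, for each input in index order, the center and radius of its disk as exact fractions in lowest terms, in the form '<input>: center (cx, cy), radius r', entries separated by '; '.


b1: center (1/2, 1/14), radius 1/42; b2: center (0, 0), radius 1/8; b3: center (3/7, -1/14), radius 1/56; b4: center (1/2, -2/35), radius 1/350; b5: center (1/2, -1/2), radius 1/8; b6: center (1/2, -9/140), radius 1/350

Each b-disk chains the slot maps above it in w3; radii multiply.
input b5: composing its 1 substitution step yields center (1/2, -1/2), radius 1/8
input b2: composing its 1 substitution step yields center (0, 0), radius 1/8
input b3: composing its 2 substitution steps yields center (3/7, -1/14), radius 1/56
input b4: composing its 3 substitution steps yields center (1/2, -2/35), radius 1/350
input b6: composing its 3 substitution steps yields center (1/2, -9/140), radius 1/350
input b1: composing its 2 substitution steps yields center (1/2, 1/14), radius 1/42


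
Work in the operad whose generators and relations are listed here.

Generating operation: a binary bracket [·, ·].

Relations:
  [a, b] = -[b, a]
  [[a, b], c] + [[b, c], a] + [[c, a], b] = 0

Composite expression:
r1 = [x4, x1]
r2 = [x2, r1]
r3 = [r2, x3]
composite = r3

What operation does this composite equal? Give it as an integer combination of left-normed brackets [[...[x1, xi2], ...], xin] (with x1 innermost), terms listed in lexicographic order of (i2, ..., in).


[[[x1, x4], x2], x3]

In the tensor algebra, words opening x1 carry the x1-anchored form.
Composite bracket: [[x2, [x4, x1]], x3]
Each bracket splits as ab - ba, giving 8 signed words (2^3 = 8).
Words beginning with x1 determine it all:
  sign of x1x4x2x3 is +1, so it contributes +[[[x1, x4], x2], x3]


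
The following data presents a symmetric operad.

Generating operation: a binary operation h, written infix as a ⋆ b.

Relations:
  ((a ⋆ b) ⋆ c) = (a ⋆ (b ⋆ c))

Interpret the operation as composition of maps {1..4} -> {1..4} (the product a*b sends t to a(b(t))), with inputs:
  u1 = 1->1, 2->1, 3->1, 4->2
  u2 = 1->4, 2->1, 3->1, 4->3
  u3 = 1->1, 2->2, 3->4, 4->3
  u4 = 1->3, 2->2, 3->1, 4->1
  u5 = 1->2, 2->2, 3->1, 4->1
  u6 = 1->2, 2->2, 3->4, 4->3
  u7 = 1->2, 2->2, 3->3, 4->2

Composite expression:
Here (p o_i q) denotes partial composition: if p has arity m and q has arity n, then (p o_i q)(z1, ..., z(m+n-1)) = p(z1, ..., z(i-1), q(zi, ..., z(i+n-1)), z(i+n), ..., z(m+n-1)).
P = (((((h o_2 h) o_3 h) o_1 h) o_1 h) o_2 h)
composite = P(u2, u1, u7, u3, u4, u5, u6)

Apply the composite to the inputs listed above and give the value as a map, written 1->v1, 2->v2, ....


1->4, 2->4, 3->4, 4->4

(u1 ⋆ u7) = 1->1, 2->1, 3->1, 4->1
(u2 ⋆ (u1 ⋆ u7)) = 1->4, 2->4, 3->4, 4->4
((u2 ⋆ (u1 ⋆ u7)) ⋆ u3) = 1->4, 2->4, 3->4, 4->4
(u5 ⋆ u6) = 1->2, 2->2, 3->1, 4->1
(u4 ⋆ (u5 ⋆ u6)) = 1->2, 2->2, 3->3, 4->3
(((u2 ⋆ (u1 ⋆ u7)) ⋆ u3) ⋆ (u4 ⋆ (u5 ⋆ u6))) = 1->4, 2->4, 3->4, 4->4


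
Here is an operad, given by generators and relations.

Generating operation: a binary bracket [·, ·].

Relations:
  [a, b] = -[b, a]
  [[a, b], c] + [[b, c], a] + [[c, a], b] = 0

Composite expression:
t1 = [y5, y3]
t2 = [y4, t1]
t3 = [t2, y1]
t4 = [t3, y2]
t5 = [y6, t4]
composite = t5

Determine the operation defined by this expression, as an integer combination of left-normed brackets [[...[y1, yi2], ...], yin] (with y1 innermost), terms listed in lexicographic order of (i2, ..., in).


A multilinear Lie element is pinned by y1-initial words (y1 innermost).
Composite bracket: [y6, [[[y4, [y5, y3]], y1], y2]]
Expanding via [a, b] = ab - ba: 32 signed words (2^5 = 32).
The y1-initial words carry the normal form:
  the word y1y3y5y4y2y6 carries sign +1 and contributes +[[[[[y1, y3], y5], y4], y2], y6]
  the word y1y4y3y5y2y6 carries sign -1 and contributes -[[[[[y1, y4], y3], y5], y2], y6]
  the word y1y4y5y3y2y6 carries sign +1 and contributes +[[[[[y1, y4], y5], y3], y2], y6]
  the word y1y5y3y4y2y6 carries sign -1 and contributes -[[[[[y1, y5], y3], y4], y2], y6]

[[[[[y1, y3], y5], y4], y2], y6] - [[[[[y1, y4], y3], y5], y2], y6] + [[[[[y1, y4], y5], y3], y2], y6] - [[[[[y1, y5], y3], y4], y2], y6]


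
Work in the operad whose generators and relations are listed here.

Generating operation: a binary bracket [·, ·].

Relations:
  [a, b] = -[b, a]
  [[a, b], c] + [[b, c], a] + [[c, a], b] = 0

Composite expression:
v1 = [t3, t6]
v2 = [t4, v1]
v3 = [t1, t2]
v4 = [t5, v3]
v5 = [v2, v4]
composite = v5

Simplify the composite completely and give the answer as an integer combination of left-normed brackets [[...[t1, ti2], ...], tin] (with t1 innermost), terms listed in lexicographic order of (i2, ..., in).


Expand each bracket as ab - ba; the t1-initial words give the coefficients.
Composite bracket: [[t4, [t3, t6]], [t5, [t1, t2]]]
Applying ab - ba throughout gives 32 signed words (2^5 = 32).
The t1-initial words carry the normal form:
  sign of t1t2t5t3t6t4 is -1, so it contributes -[[[[[t1, t2], t5], t3], t6], t4]
  sign of t1t2t5t4t3t6 is +1, so it contributes +[[[[[t1, t2], t5], t4], t3], t6]
  sign of t1t2t5t4t6t3 is -1, so it contributes -[[[[[t1, t2], t5], t4], t6], t3]
  sign of t1t2t5t6t3t4 is +1, so it contributes +[[[[[t1, t2], t5], t6], t3], t4]

-[[[[[t1, t2], t5], t3], t6], t4] + [[[[[t1, t2], t5], t4], t3], t6] - [[[[[t1, t2], t5], t4], t6], t3] + [[[[[t1, t2], t5], t6], t3], t4]
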